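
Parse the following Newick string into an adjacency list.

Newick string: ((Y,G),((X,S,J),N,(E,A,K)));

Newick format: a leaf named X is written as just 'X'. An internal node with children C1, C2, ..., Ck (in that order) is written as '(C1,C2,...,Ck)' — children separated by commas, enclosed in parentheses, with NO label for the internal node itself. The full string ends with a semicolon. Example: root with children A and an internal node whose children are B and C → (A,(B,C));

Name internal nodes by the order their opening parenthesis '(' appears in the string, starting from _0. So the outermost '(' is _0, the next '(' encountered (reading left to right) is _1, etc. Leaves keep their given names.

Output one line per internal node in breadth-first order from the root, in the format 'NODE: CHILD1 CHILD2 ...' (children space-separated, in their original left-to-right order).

Answer: _0: _1 _2
_1: Y G
_2: _3 N _4
_3: X S J
_4: E A K

Derivation:
Input: ((Y,G),((X,S,J),N,(E,A,K)));
Scanning left-to-right, naming '(' by encounter order:
  pos 0: '(' -> open internal node _0 (depth 1)
  pos 1: '(' -> open internal node _1 (depth 2)
  pos 5: ')' -> close internal node _1 (now at depth 1)
  pos 7: '(' -> open internal node _2 (depth 2)
  pos 8: '(' -> open internal node _3 (depth 3)
  pos 14: ')' -> close internal node _3 (now at depth 2)
  pos 18: '(' -> open internal node _4 (depth 3)
  pos 24: ')' -> close internal node _4 (now at depth 2)
  pos 25: ')' -> close internal node _2 (now at depth 1)
  pos 26: ')' -> close internal node _0 (now at depth 0)
Total internal nodes: 5
BFS adjacency from root:
  _0: _1 _2
  _1: Y G
  _2: _3 N _4
  _3: X S J
  _4: E A K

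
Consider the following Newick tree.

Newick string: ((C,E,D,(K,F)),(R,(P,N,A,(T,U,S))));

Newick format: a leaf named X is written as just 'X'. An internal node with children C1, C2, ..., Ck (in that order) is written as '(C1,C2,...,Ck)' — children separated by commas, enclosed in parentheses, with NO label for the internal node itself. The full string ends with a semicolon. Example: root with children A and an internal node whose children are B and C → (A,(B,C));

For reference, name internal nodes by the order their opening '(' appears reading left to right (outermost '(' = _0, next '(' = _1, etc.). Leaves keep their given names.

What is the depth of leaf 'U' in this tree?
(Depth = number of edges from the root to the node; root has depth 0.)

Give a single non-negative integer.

Answer: 4

Derivation:
Newick: ((C,E,D,(K,F)),(R,(P,N,A,(T,U,S))));
Naming internals by '(' encounter order: outermost '(' = _0, next = _1, ...
Query node: U
Path from root: _0 -> _3 -> _4 -> _5 -> U
Depth of U: 4 (number of edges from root)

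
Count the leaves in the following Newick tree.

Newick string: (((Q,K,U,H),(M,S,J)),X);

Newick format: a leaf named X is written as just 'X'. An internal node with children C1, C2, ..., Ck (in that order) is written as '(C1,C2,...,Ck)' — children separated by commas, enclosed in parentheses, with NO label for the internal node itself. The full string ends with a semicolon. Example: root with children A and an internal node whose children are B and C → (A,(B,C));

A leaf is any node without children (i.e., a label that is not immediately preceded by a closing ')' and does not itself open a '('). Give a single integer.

Newick: (((Q,K,U,H),(M,S,J)),X);
Scan left-to-right; a leaf is any maximal label run not followed by '(':
  pos 3: leaf 'Q' → count = 1
  pos 5: leaf 'K' → count = 2
  pos 7: leaf 'U' → count = 3
  pos 9: leaf 'H' → count = 4
  pos 13: leaf 'M' → count = 5
  pos 15: leaf 'S' → count = 6
  pos 17: leaf 'J' → count = 7
  pos 21: leaf 'X' → count = 8
Total leaves: 8

Answer: 8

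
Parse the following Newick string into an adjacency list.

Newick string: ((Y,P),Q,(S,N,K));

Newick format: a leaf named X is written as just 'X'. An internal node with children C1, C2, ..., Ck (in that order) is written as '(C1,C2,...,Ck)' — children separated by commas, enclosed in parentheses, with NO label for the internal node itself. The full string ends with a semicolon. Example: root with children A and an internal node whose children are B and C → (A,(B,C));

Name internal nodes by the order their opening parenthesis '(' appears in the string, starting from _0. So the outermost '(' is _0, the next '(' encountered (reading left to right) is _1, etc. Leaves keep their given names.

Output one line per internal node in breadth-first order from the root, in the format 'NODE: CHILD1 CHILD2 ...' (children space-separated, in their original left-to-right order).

Input: ((Y,P),Q,(S,N,K));
Scanning left-to-right, naming '(' by encounter order:
  pos 0: '(' -> open internal node _0 (depth 1)
  pos 1: '(' -> open internal node _1 (depth 2)
  pos 5: ')' -> close internal node _1 (now at depth 1)
  pos 9: '(' -> open internal node _2 (depth 2)
  pos 15: ')' -> close internal node _2 (now at depth 1)
  pos 16: ')' -> close internal node _0 (now at depth 0)
Total internal nodes: 3
BFS adjacency from root:
  _0: _1 Q _2
  _1: Y P
  _2: S N K

Answer: _0: _1 Q _2
_1: Y P
_2: S N K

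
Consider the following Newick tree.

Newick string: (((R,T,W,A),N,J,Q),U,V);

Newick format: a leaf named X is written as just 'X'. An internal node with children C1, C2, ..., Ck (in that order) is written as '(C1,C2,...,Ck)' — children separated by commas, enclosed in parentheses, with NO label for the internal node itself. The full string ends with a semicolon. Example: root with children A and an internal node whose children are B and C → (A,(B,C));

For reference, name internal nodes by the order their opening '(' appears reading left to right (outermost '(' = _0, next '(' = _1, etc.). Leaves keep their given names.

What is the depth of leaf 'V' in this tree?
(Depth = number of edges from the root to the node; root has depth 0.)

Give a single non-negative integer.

Answer: 1

Derivation:
Newick: (((R,T,W,A),N,J,Q),U,V);
Naming internals by '(' encounter order: outermost '(' = _0, next = _1, ...
Query node: V
Path from root: _0 -> V
Depth of V: 1 (number of edges from root)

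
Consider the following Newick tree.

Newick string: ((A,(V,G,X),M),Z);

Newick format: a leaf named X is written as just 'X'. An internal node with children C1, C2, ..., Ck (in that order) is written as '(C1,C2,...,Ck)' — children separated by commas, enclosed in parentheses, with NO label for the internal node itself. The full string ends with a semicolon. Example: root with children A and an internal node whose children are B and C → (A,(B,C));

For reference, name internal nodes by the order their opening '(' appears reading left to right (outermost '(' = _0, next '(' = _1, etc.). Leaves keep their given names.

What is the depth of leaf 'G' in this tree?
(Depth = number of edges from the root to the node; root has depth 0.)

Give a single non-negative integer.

Newick: ((A,(V,G,X),M),Z);
Naming internals by '(' encounter order: outermost '(' = _0, next = _1, ...
Query node: G
Path from root: _0 -> _1 -> _2 -> G
Depth of G: 3 (number of edges from root)

Answer: 3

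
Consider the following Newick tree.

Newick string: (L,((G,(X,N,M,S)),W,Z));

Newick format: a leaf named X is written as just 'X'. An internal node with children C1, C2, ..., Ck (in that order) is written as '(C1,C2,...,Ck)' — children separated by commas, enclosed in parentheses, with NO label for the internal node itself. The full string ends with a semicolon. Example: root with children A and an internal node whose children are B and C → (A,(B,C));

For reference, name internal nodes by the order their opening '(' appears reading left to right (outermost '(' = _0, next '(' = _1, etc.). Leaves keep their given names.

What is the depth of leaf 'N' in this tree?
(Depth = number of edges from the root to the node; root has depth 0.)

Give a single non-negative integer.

Answer: 4

Derivation:
Newick: (L,((G,(X,N,M,S)),W,Z));
Naming internals by '(' encounter order: outermost '(' = _0, next = _1, ...
Query node: N
Path from root: _0 -> _1 -> _2 -> _3 -> N
Depth of N: 4 (number of edges from root)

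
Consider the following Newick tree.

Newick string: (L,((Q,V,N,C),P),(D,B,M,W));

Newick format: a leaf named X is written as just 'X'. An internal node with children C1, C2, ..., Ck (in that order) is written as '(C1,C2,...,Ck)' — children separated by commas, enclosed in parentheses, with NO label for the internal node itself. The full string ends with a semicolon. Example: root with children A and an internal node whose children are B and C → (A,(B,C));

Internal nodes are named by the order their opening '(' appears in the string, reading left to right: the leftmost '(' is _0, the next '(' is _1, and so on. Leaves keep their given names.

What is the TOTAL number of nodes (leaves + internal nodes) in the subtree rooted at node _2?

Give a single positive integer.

Answer: 5

Derivation:
Newick: (L,((Q,V,N,C),P),(D,B,M,W));
Locate _2: it is the '(' at position 4 (the 3rd '(' reading left to right).
Query: subtree rooted at _2
_2: subtree_size = 1 + 4
  Q: subtree_size = 1 + 0
  V: subtree_size = 1 + 0
  N: subtree_size = 1 + 0
  C: subtree_size = 1 + 0
Total subtree size of _2: 5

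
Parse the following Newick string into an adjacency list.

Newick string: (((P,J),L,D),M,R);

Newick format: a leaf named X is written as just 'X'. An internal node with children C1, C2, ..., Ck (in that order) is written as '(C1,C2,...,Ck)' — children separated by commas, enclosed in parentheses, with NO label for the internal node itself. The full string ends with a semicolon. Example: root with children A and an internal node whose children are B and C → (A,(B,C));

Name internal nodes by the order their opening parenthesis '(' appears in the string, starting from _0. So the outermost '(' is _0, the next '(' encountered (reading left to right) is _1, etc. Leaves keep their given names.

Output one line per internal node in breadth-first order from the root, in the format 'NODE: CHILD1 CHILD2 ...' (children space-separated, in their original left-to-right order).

Answer: _0: _1 M R
_1: _2 L D
_2: P J

Derivation:
Input: (((P,J),L,D),M,R);
Scanning left-to-right, naming '(' by encounter order:
  pos 0: '(' -> open internal node _0 (depth 1)
  pos 1: '(' -> open internal node _1 (depth 2)
  pos 2: '(' -> open internal node _2 (depth 3)
  pos 6: ')' -> close internal node _2 (now at depth 2)
  pos 11: ')' -> close internal node _1 (now at depth 1)
  pos 16: ')' -> close internal node _0 (now at depth 0)
Total internal nodes: 3
BFS adjacency from root:
  _0: _1 M R
  _1: _2 L D
  _2: P J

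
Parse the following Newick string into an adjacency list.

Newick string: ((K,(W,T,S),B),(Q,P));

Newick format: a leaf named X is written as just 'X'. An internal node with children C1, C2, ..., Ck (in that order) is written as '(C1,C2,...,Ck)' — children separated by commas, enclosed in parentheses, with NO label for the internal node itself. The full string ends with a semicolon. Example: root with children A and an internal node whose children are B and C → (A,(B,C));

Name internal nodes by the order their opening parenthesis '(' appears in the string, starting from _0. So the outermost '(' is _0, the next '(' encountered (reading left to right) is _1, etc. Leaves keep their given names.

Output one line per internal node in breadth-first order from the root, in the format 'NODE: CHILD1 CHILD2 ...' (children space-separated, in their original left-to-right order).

Input: ((K,(W,T,S),B),(Q,P));
Scanning left-to-right, naming '(' by encounter order:
  pos 0: '(' -> open internal node _0 (depth 1)
  pos 1: '(' -> open internal node _1 (depth 2)
  pos 4: '(' -> open internal node _2 (depth 3)
  pos 10: ')' -> close internal node _2 (now at depth 2)
  pos 13: ')' -> close internal node _1 (now at depth 1)
  pos 15: '(' -> open internal node _3 (depth 2)
  pos 19: ')' -> close internal node _3 (now at depth 1)
  pos 20: ')' -> close internal node _0 (now at depth 0)
Total internal nodes: 4
BFS adjacency from root:
  _0: _1 _3
  _1: K _2 B
  _3: Q P
  _2: W T S

Answer: _0: _1 _3
_1: K _2 B
_3: Q P
_2: W T S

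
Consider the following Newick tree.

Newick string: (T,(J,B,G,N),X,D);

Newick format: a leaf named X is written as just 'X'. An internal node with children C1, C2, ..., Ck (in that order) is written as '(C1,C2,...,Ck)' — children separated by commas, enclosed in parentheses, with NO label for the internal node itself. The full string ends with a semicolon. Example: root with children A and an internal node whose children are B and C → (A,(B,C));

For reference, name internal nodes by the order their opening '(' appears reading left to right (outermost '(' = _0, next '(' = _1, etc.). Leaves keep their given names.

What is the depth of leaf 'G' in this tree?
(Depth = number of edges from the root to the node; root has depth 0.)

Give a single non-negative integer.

Answer: 2

Derivation:
Newick: (T,(J,B,G,N),X,D);
Naming internals by '(' encounter order: outermost '(' = _0, next = _1, ...
Query node: G
Path from root: _0 -> _1 -> G
Depth of G: 2 (number of edges from root)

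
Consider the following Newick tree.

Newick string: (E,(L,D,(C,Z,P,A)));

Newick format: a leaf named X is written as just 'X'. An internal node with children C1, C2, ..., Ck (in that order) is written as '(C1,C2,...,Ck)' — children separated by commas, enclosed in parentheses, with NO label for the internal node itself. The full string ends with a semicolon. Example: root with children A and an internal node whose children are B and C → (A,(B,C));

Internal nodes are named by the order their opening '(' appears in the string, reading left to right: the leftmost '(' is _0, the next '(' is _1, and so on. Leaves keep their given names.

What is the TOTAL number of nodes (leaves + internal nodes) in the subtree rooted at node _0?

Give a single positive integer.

Answer: 10

Derivation:
Newick: (E,(L,D,(C,Z,P,A)));
Locate _0: it is the '(' at position 0 (the 1st '(' reading left to right).
Query: subtree rooted at _0
_0: subtree_size = 1 + 9
  E: subtree_size = 1 + 0
  _1: subtree_size = 1 + 7
    L: subtree_size = 1 + 0
    D: subtree_size = 1 + 0
    _2: subtree_size = 1 + 4
      C: subtree_size = 1 + 0
      Z: subtree_size = 1 + 0
      P: subtree_size = 1 + 0
      A: subtree_size = 1 + 0
Total subtree size of _0: 10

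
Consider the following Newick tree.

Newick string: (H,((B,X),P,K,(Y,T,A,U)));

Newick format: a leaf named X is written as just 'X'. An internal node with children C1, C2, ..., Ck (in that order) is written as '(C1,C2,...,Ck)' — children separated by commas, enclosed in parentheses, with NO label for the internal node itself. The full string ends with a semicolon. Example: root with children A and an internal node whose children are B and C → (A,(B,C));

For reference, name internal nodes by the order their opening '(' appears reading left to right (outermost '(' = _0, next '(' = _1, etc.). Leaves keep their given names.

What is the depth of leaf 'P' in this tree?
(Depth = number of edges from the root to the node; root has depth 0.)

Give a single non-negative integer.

Newick: (H,((B,X),P,K,(Y,T,A,U)));
Naming internals by '(' encounter order: outermost '(' = _0, next = _1, ...
Query node: P
Path from root: _0 -> _1 -> P
Depth of P: 2 (number of edges from root)

Answer: 2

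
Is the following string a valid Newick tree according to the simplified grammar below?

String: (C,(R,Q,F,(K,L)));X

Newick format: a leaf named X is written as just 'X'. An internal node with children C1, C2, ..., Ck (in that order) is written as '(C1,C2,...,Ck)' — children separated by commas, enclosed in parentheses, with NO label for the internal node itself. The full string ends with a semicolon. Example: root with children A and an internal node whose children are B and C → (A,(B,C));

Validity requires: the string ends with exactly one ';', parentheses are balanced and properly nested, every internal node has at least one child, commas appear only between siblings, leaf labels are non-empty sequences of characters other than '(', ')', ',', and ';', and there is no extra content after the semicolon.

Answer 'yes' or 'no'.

Answer: no

Derivation:
Input: (C,(R,Q,F,(K,L)));X
Paren balance: 3 '(' vs 3 ')' OK
Ends with single ';': False
Full parse: FAILS (must end with ;)
Valid: False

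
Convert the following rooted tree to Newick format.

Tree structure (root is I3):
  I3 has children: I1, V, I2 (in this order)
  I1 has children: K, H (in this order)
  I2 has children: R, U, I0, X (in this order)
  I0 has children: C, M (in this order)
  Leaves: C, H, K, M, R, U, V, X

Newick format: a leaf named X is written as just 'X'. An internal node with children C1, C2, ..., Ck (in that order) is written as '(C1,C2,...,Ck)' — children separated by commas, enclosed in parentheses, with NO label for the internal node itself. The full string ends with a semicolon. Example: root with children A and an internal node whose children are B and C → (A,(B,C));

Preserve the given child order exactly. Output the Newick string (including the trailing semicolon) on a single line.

internal I3 with children ['I1', 'V', 'I2']
  internal I1 with children ['K', 'H']
    leaf 'K' → 'K'
    leaf 'H' → 'H'
  → '(K,H)'
  leaf 'V' → 'V'
  internal I2 with children ['R', 'U', 'I0', 'X']
    leaf 'R' → 'R'
    leaf 'U' → 'U'
    internal I0 with children ['C', 'M']
      leaf 'C' → 'C'
      leaf 'M' → 'M'
    → '(C,M)'
    leaf 'X' → 'X'
  → '(R,U,(C,M),X)'
→ '((K,H),V,(R,U,(C,M),X))'
Final: ((K,H),V,(R,U,(C,M),X));

Answer: ((K,H),V,(R,U,(C,M),X));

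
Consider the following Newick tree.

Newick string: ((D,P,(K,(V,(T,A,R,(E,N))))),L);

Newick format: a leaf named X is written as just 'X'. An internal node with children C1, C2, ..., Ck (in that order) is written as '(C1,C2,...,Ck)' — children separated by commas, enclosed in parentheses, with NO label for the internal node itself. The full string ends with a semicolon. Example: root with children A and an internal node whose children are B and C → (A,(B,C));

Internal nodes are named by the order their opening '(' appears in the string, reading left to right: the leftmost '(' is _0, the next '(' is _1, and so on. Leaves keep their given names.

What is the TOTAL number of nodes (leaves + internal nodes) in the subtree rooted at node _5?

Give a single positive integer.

Answer: 3

Derivation:
Newick: ((D,P,(K,(V,(T,A,R,(E,N))))),L);
Locate _5: it is the '(' at position 19 (the 6th '(' reading left to right).
Query: subtree rooted at _5
_5: subtree_size = 1 + 2
  E: subtree_size = 1 + 0
  N: subtree_size = 1 + 0
Total subtree size of _5: 3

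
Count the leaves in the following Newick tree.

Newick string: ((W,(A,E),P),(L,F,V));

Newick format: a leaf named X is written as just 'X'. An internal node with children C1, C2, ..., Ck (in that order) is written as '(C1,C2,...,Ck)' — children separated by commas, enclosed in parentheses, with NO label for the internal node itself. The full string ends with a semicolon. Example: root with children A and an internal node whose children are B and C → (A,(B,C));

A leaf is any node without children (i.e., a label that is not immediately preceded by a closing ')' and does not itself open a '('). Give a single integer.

Answer: 7

Derivation:
Newick: ((W,(A,E),P),(L,F,V));
Scan left-to-right; a leaf is any maximal label run not followed by '(':
  pos 2: leaf 'W' → count = 1
  pos 5: leaf 'A' → count = 2
  pos 7: leaf 'E' → count = 3
  pos 10: leaf 'P' → count = 4
  pos 14: leaf 'L' → count = 5
  pos 16: leaf 'F' → count = 6
  pos 18: leaf 'V' → count = 7
Total leaves: 7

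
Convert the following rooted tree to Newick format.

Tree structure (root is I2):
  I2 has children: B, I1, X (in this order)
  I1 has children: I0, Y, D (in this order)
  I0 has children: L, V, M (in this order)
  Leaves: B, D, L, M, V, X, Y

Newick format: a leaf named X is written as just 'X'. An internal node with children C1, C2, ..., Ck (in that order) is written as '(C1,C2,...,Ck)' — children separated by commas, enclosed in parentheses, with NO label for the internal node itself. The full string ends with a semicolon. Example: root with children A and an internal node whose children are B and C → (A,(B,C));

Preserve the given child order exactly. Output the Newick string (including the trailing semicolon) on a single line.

internal I2 with children ['B', 'I1', 'X']
  leaf 'B' → 'B'
  internal I1 with children ['I0', 'Y', 'D']
    internal I0 with children ['L', 'V', 'M']
      leaf 'L' → 'L'
      leaf 'V' → 'V'
      leaf 'M' → 'M'
    → '(L,V,M)'
    leaf 'Y' → 'Y'
    leaf 'D' → 'D'
  → '((L,V,M),Y,D)'
  leaf 'X' → 'X'
→ '(B,((L,V,M),Y,D),X)'
Final: (B,((L,V,M),Y,D),X);

Answer: (B,((L,V,M),Y,D),X);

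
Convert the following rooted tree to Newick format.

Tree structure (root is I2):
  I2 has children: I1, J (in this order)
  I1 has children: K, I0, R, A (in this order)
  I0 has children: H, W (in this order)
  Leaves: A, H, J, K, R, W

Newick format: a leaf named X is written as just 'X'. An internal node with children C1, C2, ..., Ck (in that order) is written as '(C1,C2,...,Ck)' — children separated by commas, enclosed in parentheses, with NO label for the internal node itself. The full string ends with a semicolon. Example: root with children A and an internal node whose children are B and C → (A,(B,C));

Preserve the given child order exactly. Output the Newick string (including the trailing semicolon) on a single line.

internal I2 with children ['I1', 'J']
  internal I1 with children ['K', 'I0', 'R', 'A']
    leaf 'K' → 'K'
    internal I0 with children ['H', 'W']
      leaf 'H' → 'H'
      leaf 'W' → 'W'
    → '(H,W)'
    leaf 'R' → 'R'
    leaf 'A' → 'A'
  → '(K,(H,W),R,A)'
  leaf 'J' → 'J'
→ '((K,(H,W),R,A),J)'
Final: ((K,(H,W),R,A),J);

Answer: ((K,(H,W),R,A),J);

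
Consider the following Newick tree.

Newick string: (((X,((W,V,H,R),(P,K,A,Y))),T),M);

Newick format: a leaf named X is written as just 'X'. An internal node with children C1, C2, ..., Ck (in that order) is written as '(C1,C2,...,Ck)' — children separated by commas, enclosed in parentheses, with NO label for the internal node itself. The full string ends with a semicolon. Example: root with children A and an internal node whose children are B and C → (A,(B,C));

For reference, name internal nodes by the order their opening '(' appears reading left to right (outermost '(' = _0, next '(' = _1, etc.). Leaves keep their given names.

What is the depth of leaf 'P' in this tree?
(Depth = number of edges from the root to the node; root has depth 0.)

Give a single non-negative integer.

Newick: (((X,((W,V,H,R),(P,K,A,Y))),T),M);
Naming internals by '(' encounter order: outermost '(' = _0, next = _1, ...
Query node: P
Path from root: _0 -> _1 -> _2 -> _3 -> _5 -> P
Depth of P: 5 (number of edges from root)

Answer: 5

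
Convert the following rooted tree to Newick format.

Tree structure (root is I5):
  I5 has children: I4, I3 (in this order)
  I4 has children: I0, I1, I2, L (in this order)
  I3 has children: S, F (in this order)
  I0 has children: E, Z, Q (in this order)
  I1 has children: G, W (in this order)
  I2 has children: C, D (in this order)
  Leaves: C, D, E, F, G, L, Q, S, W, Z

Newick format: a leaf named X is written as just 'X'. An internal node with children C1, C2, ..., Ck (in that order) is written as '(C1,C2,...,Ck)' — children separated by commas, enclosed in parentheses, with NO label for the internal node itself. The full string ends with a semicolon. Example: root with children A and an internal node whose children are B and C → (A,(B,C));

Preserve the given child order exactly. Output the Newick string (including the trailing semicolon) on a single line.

internal I5 with children ['I4', 'I3']
  internal I4 with children ['I0', 'I1', 'I2', 'L']
    internal I0 with children ['E', 'Z', 'Q']
      leaf 'E' → 'E'
      leaf 'Z' → 'Z'
      leaf 'Q' → 'Q'
    → '(E,Z,Q)'
    internal I1 with children ['G', 'W']
      leaf 'G' → 'G'
      leaf 'W' → 'W'
    → '(G,W)'
    internal I2 with children ['C', 'D']
      leaf 'C' → 'C'
      leaf 'D' → 'D'
    → '(C,D)'
    leaf 'L' → 'L'
  → '((E,Z,Q),(G,W),(C,D),L)'
  internal I3 with children ['S', 'F']
    leaf 'S' → 'S'
    leaf 'F' → 'F'
  → '(S,F)'
→ '(((E,Z,Q),(G,W),(C,D),L),(S,F))'
Final: (((E,Z,Q),(G,W),(C,D),L),(S,F));

Answer: (((E,Z,Q),(G,W),(C,D),L),(S,F));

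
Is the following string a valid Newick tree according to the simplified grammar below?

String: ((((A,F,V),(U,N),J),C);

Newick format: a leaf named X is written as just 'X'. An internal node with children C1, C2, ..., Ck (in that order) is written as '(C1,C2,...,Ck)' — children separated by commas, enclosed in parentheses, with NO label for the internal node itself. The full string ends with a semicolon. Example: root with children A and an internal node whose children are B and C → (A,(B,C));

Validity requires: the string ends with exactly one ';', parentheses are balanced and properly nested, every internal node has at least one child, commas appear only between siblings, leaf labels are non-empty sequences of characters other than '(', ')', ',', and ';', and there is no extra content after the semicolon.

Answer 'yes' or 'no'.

Input: ((((A,F,V),(U,N),J),C);
Paren balance: 5 '(' vs 4 ')' MISMATCH
Ends with single ';': True
Full parse: FAILS (expected , or ) at pos 22)
Valid: False

Answer: no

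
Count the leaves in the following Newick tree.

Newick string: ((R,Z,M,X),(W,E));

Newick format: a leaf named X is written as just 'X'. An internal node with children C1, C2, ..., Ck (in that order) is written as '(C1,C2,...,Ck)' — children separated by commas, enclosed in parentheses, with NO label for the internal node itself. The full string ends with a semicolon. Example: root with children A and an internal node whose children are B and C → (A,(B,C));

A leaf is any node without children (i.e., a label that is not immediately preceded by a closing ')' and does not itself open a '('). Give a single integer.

Newick: ((R,Z,M,X),(W,E));
Scan left-to-right; a leaf is any maximal label run not followed by '(':
  pos 2: leaf 'R' → count = 1
  pos 4: leaf 'Z' → count = 2
  pos 6: leaf 'M' → count = 3
  pos 8: leaf 'X' → count = 4
  pos 12: leaf 'W' → count = 5
  pos 14: leaf 'E' → count = 6
Total leaves: 6

Answer: 6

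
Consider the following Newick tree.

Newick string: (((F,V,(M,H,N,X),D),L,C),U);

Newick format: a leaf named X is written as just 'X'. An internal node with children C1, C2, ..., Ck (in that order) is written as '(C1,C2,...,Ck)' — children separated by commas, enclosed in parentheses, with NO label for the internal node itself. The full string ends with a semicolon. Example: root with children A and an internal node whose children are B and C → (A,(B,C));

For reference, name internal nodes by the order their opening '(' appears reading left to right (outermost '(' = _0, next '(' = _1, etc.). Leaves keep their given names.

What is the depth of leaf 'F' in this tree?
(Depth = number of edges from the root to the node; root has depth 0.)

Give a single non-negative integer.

Answer: 3

Derivation:
Newick: (((F,V,(M,H,N,X),D),L,C),U);
Naming internals by '(' encounter order: outermost '(' = _0, next = _1, ...
Query node: F
Path from root: _0 -> _1 -> _2 -> F
Depth of F: 3 (number of edges from root)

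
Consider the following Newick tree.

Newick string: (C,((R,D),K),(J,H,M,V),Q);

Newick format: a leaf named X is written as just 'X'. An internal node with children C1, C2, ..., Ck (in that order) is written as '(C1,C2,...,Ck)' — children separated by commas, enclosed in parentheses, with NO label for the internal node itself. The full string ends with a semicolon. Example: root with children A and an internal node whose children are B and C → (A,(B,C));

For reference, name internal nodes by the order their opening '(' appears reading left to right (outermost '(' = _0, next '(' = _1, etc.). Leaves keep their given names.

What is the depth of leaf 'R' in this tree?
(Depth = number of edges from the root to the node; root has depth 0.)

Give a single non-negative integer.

Newick: (C,((R,D),K),(J,H,M,V),Q);
Naming internals by '(' encounter order: outermost '(' = _0, next = _1, ...
Query node: R
Path from root: _0 -> _1 -> _2 -> R
Depth of R: 3 (number of edges from root)

Answer: 3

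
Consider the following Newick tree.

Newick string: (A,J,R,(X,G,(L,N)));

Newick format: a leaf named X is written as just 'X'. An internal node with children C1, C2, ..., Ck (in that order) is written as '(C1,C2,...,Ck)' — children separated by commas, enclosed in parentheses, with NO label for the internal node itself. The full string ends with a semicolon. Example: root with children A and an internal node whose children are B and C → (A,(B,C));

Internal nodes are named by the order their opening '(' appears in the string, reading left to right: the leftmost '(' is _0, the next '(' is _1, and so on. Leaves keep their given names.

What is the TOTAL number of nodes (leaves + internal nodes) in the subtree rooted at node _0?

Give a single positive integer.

Answer: 10

Derivation:
Newick: (A,J,R,(X,G,(L,N)));
Locate _0: it is the '(' at position 0 (the 1st '(' reading left to right).
Query: subtree rooted at _0
_0: subtree_size = 1 + 9
  A: subtree_size = 1 + 0
  J: subtree_size = 1 + 0
  R: subtree_size = 1 + 0
  _1: subtree_size = 1 + 5
    X: subtree_size = 1 + 0
    G: subtree_size = 1 + 0
    _2: subtree_size = 1 + 2
      L: subtree_size = 1 + 0
      N: subtree_size = 1 + 0
Total subtree size of _0: 10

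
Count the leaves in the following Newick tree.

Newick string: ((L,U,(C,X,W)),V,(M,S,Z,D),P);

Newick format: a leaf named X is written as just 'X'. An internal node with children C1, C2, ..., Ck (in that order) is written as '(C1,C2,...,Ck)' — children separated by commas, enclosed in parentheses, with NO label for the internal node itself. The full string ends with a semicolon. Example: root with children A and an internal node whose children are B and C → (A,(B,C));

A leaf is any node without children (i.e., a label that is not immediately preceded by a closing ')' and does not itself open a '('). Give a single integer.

Newick: ((L,U,(C,X,W)),V,(M,S,Z,D),P);
Scan left-to-right; a leaf is any maximal label run not followed by '(':
  pos 2: leaf 'L' → count = 1
  pos 4: leaf 'U' → count = 2
  pos 7: leaf 'C' → count = 3
  pos 9: leaf 'X' → count = 4
  pos 11: leaf 'W' → count = 5
  pos 15: leaf 'V' → count = 6
  pos 18: leaf 'M' → count = 7
  pos 20: leaf 'S' → count = 8
  pos 22: leaf 'Z' → count = 9
  pos 24: leaf 'D' → count = 10
  pos 27: leaf 'P' → count = 11
Total leaves: 11

Answer: 11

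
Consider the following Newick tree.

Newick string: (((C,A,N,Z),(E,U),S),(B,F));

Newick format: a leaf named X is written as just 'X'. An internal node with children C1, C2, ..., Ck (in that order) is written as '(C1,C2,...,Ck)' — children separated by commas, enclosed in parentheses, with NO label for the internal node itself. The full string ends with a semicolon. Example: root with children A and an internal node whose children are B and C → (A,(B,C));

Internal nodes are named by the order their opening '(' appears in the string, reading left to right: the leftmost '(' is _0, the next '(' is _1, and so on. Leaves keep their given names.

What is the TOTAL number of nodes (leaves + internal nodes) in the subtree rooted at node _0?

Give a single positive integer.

Newick: (((C,A,N,Z),(E,U),S),(B,F));
Locate _0: it is the '(' at position 0 (the 1st '(' reading left to right).
Query: subtree rooted at _0
_0: subtree_size = 1 + 13
  _1: subtree_size = 1 + 9
    _2: subtree_size = 1 + 4
      C: subtree_size = 1 + 0
      A: subtree_size = 1 + 0
      N: subtree_size = 1 + 0
      Z: subtree_size = 1 + 0
    _3: subtree_size = 1 + 2
      E: subtree_size = 1 + 0
      U: subtree_size = 1 + 0
    S: subtree_size = 1 + 0
  _4: subtree_size = 1 + 2
    B: subtree_size = 1 + 0
    F: subtree_size = 1 + 0
Total subtree size of _0: 14

Answer: 14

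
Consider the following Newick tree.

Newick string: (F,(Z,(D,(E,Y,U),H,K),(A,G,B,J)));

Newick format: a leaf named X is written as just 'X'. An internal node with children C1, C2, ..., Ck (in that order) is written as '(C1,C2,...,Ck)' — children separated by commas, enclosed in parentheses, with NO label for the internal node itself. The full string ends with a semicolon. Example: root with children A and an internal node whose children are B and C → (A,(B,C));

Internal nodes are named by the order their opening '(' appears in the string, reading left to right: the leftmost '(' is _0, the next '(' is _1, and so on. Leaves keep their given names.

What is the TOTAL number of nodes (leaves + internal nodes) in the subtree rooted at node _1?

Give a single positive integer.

Answer: 15

Derivation:
Newick: (F,(Z,(D,(E,Y,U),H,K),(A,G,B,J)));
Locate _1: it is the '(' at position 3 (the 2nd '(' reading left to right).
Query: subtree rooted at _1
_1: subtree_size = 1 + 14
  Z: subtree_size = 1 + 0
  _2: subtree_size = 1 + 7
    D: subtree_size = 1 + 0
    _3: subtree_size = 1 + 3
      E: subtree_size = 1 + 0
      Y: subtree_size = 1 + 0
      U: subtree_size = 1 + 0
    H: subtree_size = 1 + 0
    K: subtree_size = 1 + 0
  _4: subtree_size = 1 + 4
    A: subtree_size = 1 + 0
    G: subtree_size = 1 + 0
    B: subtree_size = 1 + 0
    J: subtree_size = 1 + 0
Total subtree size of _1: 15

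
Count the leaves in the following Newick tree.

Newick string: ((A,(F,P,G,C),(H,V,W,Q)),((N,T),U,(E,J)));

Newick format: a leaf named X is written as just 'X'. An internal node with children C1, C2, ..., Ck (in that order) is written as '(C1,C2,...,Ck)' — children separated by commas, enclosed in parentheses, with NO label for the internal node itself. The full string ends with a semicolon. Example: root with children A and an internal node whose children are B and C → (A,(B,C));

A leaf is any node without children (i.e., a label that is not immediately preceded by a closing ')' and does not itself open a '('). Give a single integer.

Newick: ((A,(F,P,G,C),(H,V,W,Q)),((N,T),U,(E,J)));
Scan left-to-right; a leaf is any maximal label run not followed by '(':
  pos 2: leaf 'A' → count = 1
  pos 5: leaf 'F' → count = 2
  pos 7: leaf 'P' → count = 3
  pos 9: leaf 'G' → count = 4
  pos 11: leaf 'C' → count = 5
  pos 15: leaf 'H' → count = 6
  pos 17: leaf 'V' → count = 7
  pos 19: leaf 'W' → count = 8
  pos 21: leaf 'Q' → count = 9
  pos 27: leaf 'N' → count = 10
  pos 29: leaf 'T' → count = 11
  pos 32: leaf 'U' → count = 12
  pos 35: leaf 'E' → count = 13
  pos 37: leaf 'J' → count = 14
Total leaves: 14

Answer: 14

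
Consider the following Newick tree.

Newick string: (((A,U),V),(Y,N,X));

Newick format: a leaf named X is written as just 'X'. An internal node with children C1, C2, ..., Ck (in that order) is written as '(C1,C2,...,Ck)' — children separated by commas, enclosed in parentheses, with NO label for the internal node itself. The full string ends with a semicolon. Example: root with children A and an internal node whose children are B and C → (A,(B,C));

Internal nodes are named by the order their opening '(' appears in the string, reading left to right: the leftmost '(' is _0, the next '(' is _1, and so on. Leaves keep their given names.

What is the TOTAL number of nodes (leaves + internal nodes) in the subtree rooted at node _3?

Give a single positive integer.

Newick: (((A,U),V),(Y,N,X));
Locate _3: it is the '(' at position 11 (the 4th '(' reading left to right).
Query: subtree rooted at _3
_3: subtree_size = 1 + 3
  Y: subtree_size = 1 + 0
  N: subtree_size = 1 + 0
  X: subtree_size = 1 + 0
Total subtree size of _3: 4

Answer: 4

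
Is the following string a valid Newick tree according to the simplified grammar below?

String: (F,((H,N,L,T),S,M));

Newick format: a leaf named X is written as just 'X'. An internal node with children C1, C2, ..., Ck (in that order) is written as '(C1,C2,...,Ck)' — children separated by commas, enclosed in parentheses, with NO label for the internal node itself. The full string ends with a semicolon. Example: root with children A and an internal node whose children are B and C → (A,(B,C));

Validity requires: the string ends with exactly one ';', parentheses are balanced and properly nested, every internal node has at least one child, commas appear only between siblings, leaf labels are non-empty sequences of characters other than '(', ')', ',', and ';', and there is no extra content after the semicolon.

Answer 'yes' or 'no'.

Input: (F,((H,N,L,T),S,M));
Paren balance: 3 '(' vs 3 ')' OK
Ends with single ';': True
Full parse: OK
Valid: True

Answer: yes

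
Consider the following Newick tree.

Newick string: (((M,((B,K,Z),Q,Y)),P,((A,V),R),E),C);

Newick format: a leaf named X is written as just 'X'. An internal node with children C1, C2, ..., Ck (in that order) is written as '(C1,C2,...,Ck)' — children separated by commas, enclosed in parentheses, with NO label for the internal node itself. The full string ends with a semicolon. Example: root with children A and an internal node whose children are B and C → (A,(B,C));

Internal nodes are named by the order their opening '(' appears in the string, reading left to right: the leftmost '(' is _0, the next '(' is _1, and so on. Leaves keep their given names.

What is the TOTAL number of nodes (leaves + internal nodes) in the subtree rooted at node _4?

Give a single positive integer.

Newick: (((M,((B,K,Z),Q,Y)),P,((A,V),R),E),C);
Locate _4: it is the '(' at position 6 (the 5th '(' reading left to right).
Query: subtree rooted at _4
_4: subtree_size = 1 + 3
  B: subtree_size = 1 + 0
  K: subtree_size = 1 + 0
  Z: subtree_size = 1 + 0
Total subtree size of _4: 4

Answer: 4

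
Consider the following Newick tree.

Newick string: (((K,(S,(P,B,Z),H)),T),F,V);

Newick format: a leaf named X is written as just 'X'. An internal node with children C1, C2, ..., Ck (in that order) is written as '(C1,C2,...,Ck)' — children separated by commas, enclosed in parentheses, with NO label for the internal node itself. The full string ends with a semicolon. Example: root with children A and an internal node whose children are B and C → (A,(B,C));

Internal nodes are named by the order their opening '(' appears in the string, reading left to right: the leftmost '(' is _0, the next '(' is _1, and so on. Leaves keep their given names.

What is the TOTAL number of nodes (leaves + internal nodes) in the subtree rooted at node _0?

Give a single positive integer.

Newick: (((K,(S,(P,B,Z),H)),T),F,V);
Locate _0: it is the '(' at position 0 (the 1st '(' reading left to right).
Query: subtree rooted at _0
_0: subtree_size = 1 + 13
  _1: subtree_size = 1 + 10
    _2: subtree_size = 1 + 8
      K: subtree_size = 1 + 0
      _3: subtree_size = 1 + 6
        S: subtree_size = 1 + 0
        _4: subtree_size = 1 + 3
          P: subtree_size = 1 + 0
          B: subtree_size = 1 + 0
          Z: subtree_size = 1 + 0
        H: subtree_size = 1 + 0
    T: subtree_size = 1 + 0
  F: subtree_size = 1 + 0
  V: subtree_size = 1 + 0
Total subtree size of _0: 14

Answer: 14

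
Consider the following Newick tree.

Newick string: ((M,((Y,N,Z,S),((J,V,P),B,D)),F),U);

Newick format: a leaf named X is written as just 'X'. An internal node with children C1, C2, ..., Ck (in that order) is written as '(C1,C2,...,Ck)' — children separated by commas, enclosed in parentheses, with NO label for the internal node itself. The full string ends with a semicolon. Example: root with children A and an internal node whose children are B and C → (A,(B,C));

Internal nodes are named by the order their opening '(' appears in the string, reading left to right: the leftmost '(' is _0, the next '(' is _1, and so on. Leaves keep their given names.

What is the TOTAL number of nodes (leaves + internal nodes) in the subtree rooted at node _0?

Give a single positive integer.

Answer: 18

Derivation:
Newick: ((M,((Y,N,Z,S),((J,V,P),B,D)),F),U);
Locate _0: it is the '(' at position 0 (the 1st '(' reading left to right).
Query: subtree rooted at _0
_0: subtree_size = 1 + 17
  _1: subtree_size = 1 + 15
    M: subtree_size = 1 + 0
    _2: subtree_size = 1 + 12
      _3: subtree_size = 1 + 4
        Y: subtree_size = 1 + 0
        N: subtree_size = 1 + 0
        Z: subtree_size = 1 + 0
        S: subtree_size = 1 + 0
      _4: subtree_size = 1 + 6
        _5: subtree_size = 1 + 3
          J: subtree_size = 1 + 0
          V: subtree_size = 1 + 0
          P: subtree_size = 1 + 0
        B: subtree_size = 1 + 0
        D: subtree_size = 1 + 0
    F: subtree_size = 1 + 0
  U: subtree_size = 1 + 0
Total subtree size of _0: 18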